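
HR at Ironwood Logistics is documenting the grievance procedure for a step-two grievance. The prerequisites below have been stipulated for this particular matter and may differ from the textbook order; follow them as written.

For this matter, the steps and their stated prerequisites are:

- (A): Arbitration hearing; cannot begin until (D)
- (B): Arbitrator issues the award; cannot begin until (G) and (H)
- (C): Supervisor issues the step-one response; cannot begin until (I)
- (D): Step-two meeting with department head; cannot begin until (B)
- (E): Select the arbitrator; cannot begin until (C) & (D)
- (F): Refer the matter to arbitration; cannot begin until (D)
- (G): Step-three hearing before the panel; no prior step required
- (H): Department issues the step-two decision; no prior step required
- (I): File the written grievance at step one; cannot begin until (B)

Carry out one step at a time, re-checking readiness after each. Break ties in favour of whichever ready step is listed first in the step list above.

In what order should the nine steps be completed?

(G), (H), (B), (D), (A), (F), (I), (C), (E)

Nothing is required for (G) and (H). (G) is listed earlier → (G) first.
That leaves (H) as the only ready step → (H).
(B) needed (G) and (H), now all done → (B).
Ready: (D) and (I). (D) is listed earlier → (D).
Ready: (A), (F) and (I). (A) is listed earlier → (A).
Ready: (F) and (I). (F) is listed earlier → (F).
(I) is the only step now ready → (I).
(C) is the only step now ready → (C).
That leaves (E) as the only ready step → (E).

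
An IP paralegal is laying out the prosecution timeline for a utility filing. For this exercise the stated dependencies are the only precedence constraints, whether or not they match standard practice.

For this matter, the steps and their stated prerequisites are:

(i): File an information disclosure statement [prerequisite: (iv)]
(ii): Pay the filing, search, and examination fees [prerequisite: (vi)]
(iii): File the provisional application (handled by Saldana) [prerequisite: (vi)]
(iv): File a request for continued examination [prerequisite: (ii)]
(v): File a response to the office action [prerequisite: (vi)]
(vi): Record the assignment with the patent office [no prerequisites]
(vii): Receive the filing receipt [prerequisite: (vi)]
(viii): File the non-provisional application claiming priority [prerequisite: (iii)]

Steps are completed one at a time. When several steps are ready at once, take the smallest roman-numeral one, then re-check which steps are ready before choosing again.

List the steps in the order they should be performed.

Only (vi) has no prerequisites, so it is first.
(ii), (iii), (v) and (vii) are all available; (ii) has the earlier label → (ii).
(iv) now also ready, so the ready set is {(iii), (iv), (v), (vii)}; (iii) has the earlier label → (iii).
(viii) now also ready, so the ready set is {(iv), (v), (vii), (viii)}; (iv) has the earlier label → (iv).
(i) now also ready, so the ready set is {(i), (v), (vii), (viii)}; (i) has the earlier label → (i).
(v), (vii) and (viii) are all available; (v) has the earlier label → (v).
Now (vii) and (viii) have their prerequisites met. (vii) has the earlier label, so (vii) next.
(viii) needed (iii), now all done → (viii).

(vi), (ii), (iii), (iv), (i), (v), (vii), (viii)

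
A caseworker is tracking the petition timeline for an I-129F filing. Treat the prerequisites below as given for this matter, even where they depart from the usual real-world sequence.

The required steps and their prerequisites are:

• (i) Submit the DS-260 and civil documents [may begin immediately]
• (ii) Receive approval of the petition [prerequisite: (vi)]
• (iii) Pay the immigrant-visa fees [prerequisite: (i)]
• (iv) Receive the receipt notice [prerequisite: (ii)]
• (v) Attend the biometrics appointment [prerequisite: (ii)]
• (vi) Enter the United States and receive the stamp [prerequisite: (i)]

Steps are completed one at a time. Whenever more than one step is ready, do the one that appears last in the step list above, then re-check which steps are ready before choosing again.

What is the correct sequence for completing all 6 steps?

(i) has no prerequisites → (i) first.
Ready: (vi) and (iii). (vi) is listed later → (vi).
Ready: (iii) and (ii). (iii) is listed later → (iii).
Next only (ii) has its prerequisites met → (ii).
Now (v) and (iv) have their prerequisites met. (v) is listed later, so (v) next.
(iv) needed (ii), now all done → (iv).

(i) → (vi) → (iii) → (ii) → (v) → (iv)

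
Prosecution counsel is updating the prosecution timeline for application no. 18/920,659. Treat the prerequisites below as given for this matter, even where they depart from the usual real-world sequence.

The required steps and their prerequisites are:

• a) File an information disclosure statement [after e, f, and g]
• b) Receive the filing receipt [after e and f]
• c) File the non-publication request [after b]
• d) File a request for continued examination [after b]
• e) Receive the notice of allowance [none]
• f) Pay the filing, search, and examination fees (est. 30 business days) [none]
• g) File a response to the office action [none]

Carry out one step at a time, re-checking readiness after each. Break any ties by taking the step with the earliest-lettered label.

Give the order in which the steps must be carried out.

e, f and g have no prerequisites; e has the earlier label, so e is first.
Ready: f and g. f has the earlier label → f.
b now also ready, so the ready set is {b, g}; b has the earlier label → b.
Ready: c, d and g. c has the earlier label → c.
Ready: d and g. d has the earlier label → d.
g is the only step now ready → g.
Next only a has its prerequisites met → a.

e f b c d g a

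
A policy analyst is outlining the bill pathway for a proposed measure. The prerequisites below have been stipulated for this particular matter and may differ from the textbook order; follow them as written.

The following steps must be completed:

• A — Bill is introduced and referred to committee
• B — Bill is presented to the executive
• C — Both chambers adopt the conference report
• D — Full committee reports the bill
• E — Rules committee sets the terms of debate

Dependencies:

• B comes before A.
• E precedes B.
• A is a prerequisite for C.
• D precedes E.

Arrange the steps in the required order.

D → E → B → A → C

Only D has no prerequisites, so it is first.
E needed D, now all done → E.
B needed E, now all done → B.
That leaves A as the only ready step → A.
C needed A, now all done → C.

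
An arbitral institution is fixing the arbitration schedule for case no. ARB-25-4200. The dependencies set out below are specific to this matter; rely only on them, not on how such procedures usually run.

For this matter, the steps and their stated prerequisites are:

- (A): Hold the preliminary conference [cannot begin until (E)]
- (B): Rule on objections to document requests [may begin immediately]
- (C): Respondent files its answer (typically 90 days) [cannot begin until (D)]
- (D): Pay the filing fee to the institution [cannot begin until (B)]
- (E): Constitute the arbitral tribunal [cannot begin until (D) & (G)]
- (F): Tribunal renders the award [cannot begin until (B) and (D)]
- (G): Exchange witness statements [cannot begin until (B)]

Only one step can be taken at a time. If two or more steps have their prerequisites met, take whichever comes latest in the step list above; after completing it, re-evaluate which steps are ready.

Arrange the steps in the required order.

(B), (G), (D), (F), (E), (C), (A)

(B) has no prerequisites → (B) first.
(G) and (D) are both available; (G) is listed later → (G).
(D) needed (B), now all done → (D).
Now (F), (E) and (C) have their prerequisites met. (F) is listed later, so (F) next.
Ready: (E) and (C). (E) is listed later → (E).
Ready: (C) and (A). (C) is listed later → (C).
(A) needed (E), now all done → (A).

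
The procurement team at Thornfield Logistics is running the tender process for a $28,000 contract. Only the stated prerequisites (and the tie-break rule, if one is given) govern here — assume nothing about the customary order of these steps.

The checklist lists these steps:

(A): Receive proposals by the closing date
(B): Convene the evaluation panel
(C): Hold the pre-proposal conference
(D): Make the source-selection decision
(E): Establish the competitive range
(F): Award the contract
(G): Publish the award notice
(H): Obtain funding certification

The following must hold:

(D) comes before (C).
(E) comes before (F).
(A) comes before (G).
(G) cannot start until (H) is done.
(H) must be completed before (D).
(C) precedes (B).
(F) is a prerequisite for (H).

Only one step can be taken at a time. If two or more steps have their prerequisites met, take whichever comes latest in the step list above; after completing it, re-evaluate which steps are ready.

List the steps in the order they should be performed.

(E) → (F) → (H) → (D) → (C) → (B) → (A) → (G)

Nothing is required for (E) and (A). (E) is listed later → (E) first.
(F) now also ready, so the ready set is {(F), (A)}; (F) is listed later → (F).
Now (H) and (A) have their prerequisites met. (H) is listed later, so (H) next.
Now (D) and (A) have their prerequisites met. (D) is listed later, so (D) next.
Ready: (C) and (A). (C) is listed later → (C).
Now (B) and (A) have their prerequisites met. (B) is listed later, so (B) next.
That leaves (A) as the only ready step → (A).
(G) needed (H) and (A), now all done → (G).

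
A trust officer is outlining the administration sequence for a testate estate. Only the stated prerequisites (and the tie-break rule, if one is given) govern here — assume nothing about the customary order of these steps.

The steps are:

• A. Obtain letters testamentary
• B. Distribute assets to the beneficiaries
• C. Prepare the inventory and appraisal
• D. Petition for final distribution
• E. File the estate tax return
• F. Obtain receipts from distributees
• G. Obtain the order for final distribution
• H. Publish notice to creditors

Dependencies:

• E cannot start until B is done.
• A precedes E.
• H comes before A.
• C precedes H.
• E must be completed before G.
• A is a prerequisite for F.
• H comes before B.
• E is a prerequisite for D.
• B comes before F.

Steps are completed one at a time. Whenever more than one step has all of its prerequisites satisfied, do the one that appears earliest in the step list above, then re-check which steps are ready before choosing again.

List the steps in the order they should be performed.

Only C has no prerequisites, so it is first.
H needed C, now all done → H.
Now A and B have their prerequisites met. A is listed earlier, so A next.
B needed H, now all done → B.
E and F are both available; E is listed earlier → E.
Ready: D, F and G. D is listed earlier → D.
Now F and G have their prerequisites met. F is listed earlier, so F next.
Next only G has its prerequisites met → G.

C, H, A, B, E, D, F, G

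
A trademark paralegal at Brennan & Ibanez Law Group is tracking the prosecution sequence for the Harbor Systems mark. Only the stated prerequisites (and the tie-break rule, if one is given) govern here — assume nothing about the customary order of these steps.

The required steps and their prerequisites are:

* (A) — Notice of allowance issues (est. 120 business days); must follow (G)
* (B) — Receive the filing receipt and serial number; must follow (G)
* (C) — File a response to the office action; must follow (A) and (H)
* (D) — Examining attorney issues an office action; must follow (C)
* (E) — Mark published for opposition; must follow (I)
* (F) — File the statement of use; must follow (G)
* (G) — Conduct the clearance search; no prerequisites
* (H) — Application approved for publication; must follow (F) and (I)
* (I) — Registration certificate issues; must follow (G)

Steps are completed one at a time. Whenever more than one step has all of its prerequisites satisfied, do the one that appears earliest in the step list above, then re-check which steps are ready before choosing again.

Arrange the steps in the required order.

(G), (A), (B), (F), (I), (E), (H), (C), (D)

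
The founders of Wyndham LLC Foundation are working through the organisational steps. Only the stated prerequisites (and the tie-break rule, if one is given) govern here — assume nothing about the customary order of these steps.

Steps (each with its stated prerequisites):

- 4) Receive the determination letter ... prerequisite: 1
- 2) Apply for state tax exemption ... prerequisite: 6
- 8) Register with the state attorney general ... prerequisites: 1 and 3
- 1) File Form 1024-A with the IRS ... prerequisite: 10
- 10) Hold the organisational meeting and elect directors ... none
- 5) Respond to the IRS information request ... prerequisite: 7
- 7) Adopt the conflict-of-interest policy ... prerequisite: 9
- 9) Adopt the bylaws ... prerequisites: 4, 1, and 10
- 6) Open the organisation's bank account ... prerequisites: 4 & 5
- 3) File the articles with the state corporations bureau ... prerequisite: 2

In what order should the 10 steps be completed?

Only 10 has no prerequisites, so it is first.
That leaves 1 as the only ready step → 1.
4 needed 1, now all done → 4.
9 needed 4, 1 and 10, now all done → 9.
That leaves 7 as the only ready step → 7.
5 needed 7, now all done → 5.
6 is the only step now ready → 6.
Next only 2 has its prerequisites met → 2.
Next only 3 has its prerequisites met → 3.
8 is the only step now ready → 8.

10, 1, 4, 9, 7, 5, 6, 2, 3, 8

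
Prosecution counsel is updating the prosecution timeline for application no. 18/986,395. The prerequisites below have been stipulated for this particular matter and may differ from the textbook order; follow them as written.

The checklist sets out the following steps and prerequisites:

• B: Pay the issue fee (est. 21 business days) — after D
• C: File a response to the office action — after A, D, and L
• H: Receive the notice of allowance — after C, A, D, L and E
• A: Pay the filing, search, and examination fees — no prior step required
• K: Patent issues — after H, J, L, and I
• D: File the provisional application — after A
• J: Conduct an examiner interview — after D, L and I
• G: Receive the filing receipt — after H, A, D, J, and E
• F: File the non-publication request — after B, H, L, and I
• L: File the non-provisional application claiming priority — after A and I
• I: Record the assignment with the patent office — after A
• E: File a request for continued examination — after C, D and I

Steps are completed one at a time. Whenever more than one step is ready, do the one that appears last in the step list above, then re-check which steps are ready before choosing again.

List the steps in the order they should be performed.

A I L D J C E H G K B F

A is the only step with nothing outstanding, so it goes first.
Now I and D have their prerequisites met. I is listed later, so I next.
L now also ready, so the ready set is {L, D}; L is listed later → L.
D is the only step now ready → D.
J, C and B are all available; J is listed later → J.
Ready: C and B. C is listed later → C.
Now E and B have their prerequisites met. E is listed later, so E next.
Now H and B have their prerequisites met. H is listed later, so H next.
G, K and B are all available; G is listed later → G.
K and B are both available; K is listed later → K.
Next only B has its prerequisites met → B.
That leaves F as the only ready step → F.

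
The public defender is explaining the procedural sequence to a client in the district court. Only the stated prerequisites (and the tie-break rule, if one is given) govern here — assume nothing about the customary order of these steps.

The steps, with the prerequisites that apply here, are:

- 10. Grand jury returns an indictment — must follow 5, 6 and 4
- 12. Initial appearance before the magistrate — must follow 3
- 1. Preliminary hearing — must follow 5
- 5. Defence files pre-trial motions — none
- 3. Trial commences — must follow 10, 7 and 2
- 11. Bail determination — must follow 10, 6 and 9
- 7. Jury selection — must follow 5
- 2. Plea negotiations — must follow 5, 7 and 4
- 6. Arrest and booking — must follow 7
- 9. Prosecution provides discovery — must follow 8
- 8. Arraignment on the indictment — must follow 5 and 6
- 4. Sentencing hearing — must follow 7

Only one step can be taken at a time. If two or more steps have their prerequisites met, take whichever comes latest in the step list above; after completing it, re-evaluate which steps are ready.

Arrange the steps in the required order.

5 has no prerequisites → 5 first.
Ready: 7 and 1. 7 is listed later → 7.
Now 4, 6 and 1 have their prerequisites met. 4 is listed later, so 4 next.
2 now also ready, so the ready set is {6, 2, 1}; 6 is listed later → 6.
8 and 10 now also ready, so the ready set is {8, 2, 1, 10}; 8 is listed later → 8.
Now 9, 2, 1 and 10 have their prerequisites met. 9 is listed later, so 9 next.
Now 2, 1 and 10 have their prerequisites met. 2 is listed later, so 2 next.
Now 1 and 10 have their prerequisites met. 1 is listed later, so 1 next.
That leaves 10 as the only ready step → 10.
11 and 3 are both available; 11 is listed later → 11.
That leaves 3 as the only ready step → 3.
That leaves 12 as the only ready step → 12.

5, 7, 4, 6, 8, 9, 2, 1, 10, 11, 3, 12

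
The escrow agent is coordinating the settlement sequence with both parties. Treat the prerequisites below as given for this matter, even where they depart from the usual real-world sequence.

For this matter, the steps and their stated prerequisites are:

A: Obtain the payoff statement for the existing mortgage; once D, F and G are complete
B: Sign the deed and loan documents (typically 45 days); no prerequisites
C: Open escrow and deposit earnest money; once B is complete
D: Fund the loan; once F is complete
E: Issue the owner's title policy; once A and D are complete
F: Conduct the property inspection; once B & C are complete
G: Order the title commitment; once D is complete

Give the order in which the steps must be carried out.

B → C → F → D → G → A → E

B is the only step with nothing outstanding, so it goes first.
C is the only step now ready → C.
F is the only step now ready → F.
D needed F, now all done → D.
That leaves G as the only ready step → G.
Next only A has its prerequisites met → A.
E needed A and D, now all done → E.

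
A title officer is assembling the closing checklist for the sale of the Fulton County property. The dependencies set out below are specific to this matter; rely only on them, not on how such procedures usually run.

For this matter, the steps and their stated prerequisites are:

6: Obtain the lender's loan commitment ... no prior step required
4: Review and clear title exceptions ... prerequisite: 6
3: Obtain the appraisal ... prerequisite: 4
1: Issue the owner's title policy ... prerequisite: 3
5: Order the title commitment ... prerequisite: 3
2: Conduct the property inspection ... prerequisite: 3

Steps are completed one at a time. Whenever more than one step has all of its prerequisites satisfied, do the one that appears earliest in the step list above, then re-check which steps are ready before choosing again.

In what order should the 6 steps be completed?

6 is the only step with nothing outstanding, so it goes first.
That leaves 4 as the only ready step → 4.
3 is the only step now ready → 3.
Now 1, 5 and 2 have their prerequisites met. 1 is listed earlier, so 1 next.
5 and 2 are both available; 5 is listed earlier → 5.
Next only 2 has its prerequisites met → 2.

6, 4, 3, 1, 5, 2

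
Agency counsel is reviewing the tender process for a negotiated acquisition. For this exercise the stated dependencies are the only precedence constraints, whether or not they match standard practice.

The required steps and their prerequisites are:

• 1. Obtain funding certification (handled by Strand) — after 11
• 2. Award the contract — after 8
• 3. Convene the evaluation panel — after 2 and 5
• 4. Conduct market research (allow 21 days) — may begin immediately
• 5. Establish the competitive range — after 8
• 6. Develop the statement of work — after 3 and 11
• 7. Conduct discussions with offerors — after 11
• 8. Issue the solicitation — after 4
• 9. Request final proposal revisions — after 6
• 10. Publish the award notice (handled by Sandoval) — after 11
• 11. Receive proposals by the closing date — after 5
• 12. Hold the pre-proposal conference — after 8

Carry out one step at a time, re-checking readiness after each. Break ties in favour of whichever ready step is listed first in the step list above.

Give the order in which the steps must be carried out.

4 is the only step with nothing outstanding, so it goes first.
Next only 8 has its prerequisites met → 8.
Now 2, 5 and 12 have their prerequisites met. 2 is listed earlier, so 2 next.
Ready: 5 and 12. 5 is listed earlier → 5.
3 and 11 now also ready, so the ready set is {3, 11, 12}; 3 is listed earlier → 3.
Ready: 11 and 12. 11 is listed earlier → 11.
1, 6, 7, 10 and 12 are all available; 1 is listed earlier → 1.
6, 7, 10 and 12 are all available; 6 is listed earlier → 6.
7, 9, 10 and 12 are all available; 7 is listed earlier → 7.
9, 10 and 12 are all available; 9 is listed earlier → 9.
Ready: 10 and 12. 10 is listed earlier → 10.
12 needed 8, now all done → 12.

4, 8, 2, 5, 3, 11, 1, 6, 7, 9, 10, 12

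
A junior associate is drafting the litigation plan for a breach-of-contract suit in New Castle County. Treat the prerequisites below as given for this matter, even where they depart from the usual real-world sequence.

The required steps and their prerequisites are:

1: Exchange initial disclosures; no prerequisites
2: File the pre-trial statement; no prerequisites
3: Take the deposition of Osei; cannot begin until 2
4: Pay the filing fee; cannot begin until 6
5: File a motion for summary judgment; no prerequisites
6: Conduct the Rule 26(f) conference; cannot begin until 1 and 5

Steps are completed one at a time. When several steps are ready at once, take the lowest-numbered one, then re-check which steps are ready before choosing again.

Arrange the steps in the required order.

Nothing is required for 1, 2 and 5. 1 has the earlier label → 1 first.
2 and 5 are both available; 2 has the earlier label → 2.
Now 3 and 5 have their prerequisites met. 3 has the earlier label, so 3 next.
Next only 5 has its prerequisites met → 5.
Next only 6 has its prerequisites met → 6.
That leaves 4 as the only ready step → 4.

1 → 2 → 3 → 5 → 6 → 4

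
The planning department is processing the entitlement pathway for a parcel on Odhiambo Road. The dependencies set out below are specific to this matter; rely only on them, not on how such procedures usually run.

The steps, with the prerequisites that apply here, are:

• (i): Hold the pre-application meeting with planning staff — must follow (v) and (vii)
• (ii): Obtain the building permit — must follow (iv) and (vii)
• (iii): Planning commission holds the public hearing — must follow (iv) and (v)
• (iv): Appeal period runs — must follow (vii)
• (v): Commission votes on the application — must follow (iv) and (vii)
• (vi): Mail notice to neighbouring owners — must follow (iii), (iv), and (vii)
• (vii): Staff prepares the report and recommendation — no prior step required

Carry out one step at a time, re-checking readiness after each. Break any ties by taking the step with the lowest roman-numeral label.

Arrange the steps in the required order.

(vii) is the only step with nothing outstanding, so it goes first.
That leaves (iv) as the only ready step → (iv).
(ii) and (v) are both available; (ii) has the earlier label → (ii).
That leaves (v) as the only ready step → (v).
Ready: (i) and (iii). (i) has the earlier label → (i).
Next only (iii) has its prerequisites met → (iii).
That leaves (vi) as the only ready step → (vi).

(vii), (iv), (ii), (v), (i), (iii), (vi)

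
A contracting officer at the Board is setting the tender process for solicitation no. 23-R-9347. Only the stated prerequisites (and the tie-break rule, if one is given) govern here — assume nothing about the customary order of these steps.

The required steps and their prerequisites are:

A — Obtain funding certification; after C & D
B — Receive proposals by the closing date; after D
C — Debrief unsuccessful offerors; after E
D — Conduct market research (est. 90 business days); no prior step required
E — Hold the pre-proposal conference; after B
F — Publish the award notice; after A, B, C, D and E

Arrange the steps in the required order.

D has no prerequisites → D first.
B is the only step now ready → B.
That leaves E as the only ready step → E.
That leaves C as the only ready step → C.
A is the only step now ready → A.
Next only F has its prerequisites met → F.

D B E C A F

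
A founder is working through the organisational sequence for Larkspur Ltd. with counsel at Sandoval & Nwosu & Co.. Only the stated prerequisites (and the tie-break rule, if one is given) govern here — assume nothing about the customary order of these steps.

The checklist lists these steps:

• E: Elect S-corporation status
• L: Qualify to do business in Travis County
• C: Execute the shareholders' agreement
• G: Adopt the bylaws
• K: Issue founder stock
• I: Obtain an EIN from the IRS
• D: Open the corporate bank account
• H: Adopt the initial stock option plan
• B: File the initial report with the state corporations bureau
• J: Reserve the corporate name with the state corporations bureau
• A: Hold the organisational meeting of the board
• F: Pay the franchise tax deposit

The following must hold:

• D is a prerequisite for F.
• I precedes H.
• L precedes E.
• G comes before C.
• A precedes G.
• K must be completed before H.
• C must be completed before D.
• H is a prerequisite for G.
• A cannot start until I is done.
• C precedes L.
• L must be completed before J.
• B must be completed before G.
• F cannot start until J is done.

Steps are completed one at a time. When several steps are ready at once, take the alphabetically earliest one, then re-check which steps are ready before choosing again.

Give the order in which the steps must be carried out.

B, I, A, K, H, G, C, D, L, E, J, F

B, I and K have no prerequisites; B has the earlier label, so B is first.
Ready: I and K. I has the earlier label → I.
A now also ready, so the ready set is {A, K}; A has the earlier label → A.
Next only K has its prerequisites met → K.
That leaves H as the only ready step → H.
G needed A, B and H, now all done → G.
C needed G, now all done → C.
Now D and L have their prerequisites met. D has the earlier label, so D next.
L is the only step now ready → L.
Now E and J have their prerequisites met. E has the earlier label, so E next.
J needed L, now all done → J.
Next only F has its prerequisites met → F.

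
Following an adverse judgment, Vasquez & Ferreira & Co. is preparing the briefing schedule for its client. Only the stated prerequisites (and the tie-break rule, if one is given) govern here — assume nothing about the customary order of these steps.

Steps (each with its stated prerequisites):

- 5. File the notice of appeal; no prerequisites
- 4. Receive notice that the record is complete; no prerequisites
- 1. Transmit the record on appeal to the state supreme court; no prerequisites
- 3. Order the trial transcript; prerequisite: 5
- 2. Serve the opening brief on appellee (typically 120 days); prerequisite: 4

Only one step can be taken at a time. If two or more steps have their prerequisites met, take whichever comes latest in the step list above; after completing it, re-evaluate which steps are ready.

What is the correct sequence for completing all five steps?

Nothing is required for 1, 4 and 5. 1 is listed later → 1 first.
4 and 5 are both available; 4 is listed later → 4.
2 now also ready, so the ready set is {2, 5}; 2 is listed later → 2.
Next only 5 has its prerequisites met → 5.
That leaves 3 as the only ready step → 3.

1 4 2 5 3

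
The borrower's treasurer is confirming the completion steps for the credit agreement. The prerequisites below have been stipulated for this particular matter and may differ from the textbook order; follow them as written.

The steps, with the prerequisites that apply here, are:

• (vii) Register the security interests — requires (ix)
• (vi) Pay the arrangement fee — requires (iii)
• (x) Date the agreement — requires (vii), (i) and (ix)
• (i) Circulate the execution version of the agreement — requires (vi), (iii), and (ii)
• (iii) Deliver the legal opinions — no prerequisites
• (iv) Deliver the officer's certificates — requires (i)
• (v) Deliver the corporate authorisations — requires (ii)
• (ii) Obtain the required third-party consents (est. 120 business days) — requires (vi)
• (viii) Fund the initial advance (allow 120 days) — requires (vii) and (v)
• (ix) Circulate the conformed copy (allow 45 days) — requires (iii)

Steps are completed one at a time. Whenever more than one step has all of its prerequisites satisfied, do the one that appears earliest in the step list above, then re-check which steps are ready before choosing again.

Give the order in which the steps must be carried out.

(iii), (vi), (ii), (i), (iv), (v), (ix), (vii), (x), (viii)

(iii) is the only step with nothing outstanding, so it goes first.
Now (vi) and (ix) have their prerequisites met. (vi) is listed earlier, so (vi) next.
(ii) and (ix) are both available; (ii) is listed earlier → (ii).
(i) and (v) now also ready, so the ready set is {(i), (v), (ix)}; (i) is listed earlier → (i).
(iv) now also ready, so the ready set is {(iv), (v), (ix)}; (iv) is listed earlier → (iv).
Now (v) and (ix) have their prerequisites met. (v) is listed earlier, so (v) next.
(ix) needed (iii), now all done → (ix).
(vii) needed (ix), now all done → (vii).
(x) and (viii) are both available; (x) is listed earlier → (x).
(viii) needed (vii) and (v), now all done → (viii).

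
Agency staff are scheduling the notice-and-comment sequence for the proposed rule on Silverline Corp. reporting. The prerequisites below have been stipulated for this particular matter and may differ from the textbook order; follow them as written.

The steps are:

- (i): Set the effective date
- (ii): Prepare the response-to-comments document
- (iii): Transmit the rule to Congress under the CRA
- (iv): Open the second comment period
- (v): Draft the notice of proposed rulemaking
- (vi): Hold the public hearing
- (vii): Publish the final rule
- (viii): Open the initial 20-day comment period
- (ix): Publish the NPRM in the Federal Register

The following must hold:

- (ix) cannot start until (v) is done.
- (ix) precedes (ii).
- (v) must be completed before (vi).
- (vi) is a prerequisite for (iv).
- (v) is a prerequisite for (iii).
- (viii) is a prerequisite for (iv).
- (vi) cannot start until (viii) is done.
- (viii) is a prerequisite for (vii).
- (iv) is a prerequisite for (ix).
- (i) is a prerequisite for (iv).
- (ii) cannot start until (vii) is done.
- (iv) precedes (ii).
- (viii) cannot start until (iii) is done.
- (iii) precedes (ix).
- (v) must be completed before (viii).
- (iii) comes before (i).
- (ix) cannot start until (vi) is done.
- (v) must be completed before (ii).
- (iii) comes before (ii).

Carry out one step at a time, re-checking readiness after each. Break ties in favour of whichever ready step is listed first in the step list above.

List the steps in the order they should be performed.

Only (v) has no prerequisites, so it is first.
That leaves (iii) as the only ready step → (iii).
Ready: (i) and (viii). (i) is listed earlier → (i).
(viii) needed (iii) and (v), now all done → (viii).
(vi) and (vii) are both available; (vi) is listed earlier → (vi).
Now (iv) and (vii) have their prerequisites met. (iv) is listed earlier, so (iv) next.
Ready: (vii) and (ix). (vii) is listed earlier → (vii).
That leaves (ix) as the only ready step → (ix).
(ii) needed (iii), (iv), (v), (vii) and (ix), now all done → (ii).

(v), (iii), (i), (viii), (vi), (iv), (vii), (ix), (ii)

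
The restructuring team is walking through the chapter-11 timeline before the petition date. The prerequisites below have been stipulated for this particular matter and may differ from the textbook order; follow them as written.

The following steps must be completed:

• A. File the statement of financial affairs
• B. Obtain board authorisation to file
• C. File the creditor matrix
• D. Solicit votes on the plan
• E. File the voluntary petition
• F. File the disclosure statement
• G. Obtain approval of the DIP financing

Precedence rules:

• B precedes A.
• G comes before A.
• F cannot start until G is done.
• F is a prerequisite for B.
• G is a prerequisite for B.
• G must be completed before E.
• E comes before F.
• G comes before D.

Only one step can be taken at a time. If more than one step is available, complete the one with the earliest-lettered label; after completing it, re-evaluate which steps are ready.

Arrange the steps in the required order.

C and G have no prerequisites; C has the earlier label, so C is first.
Next only G has its prerequisites met → G.
Ready: D and E. D has the earlier label → D.
That leaves E as the only ready step → E.
F needed E and G, now all done → F.
B is the only step now ready → B.
A needed B and G, now all done → A.

C, G, D, E, F, B, A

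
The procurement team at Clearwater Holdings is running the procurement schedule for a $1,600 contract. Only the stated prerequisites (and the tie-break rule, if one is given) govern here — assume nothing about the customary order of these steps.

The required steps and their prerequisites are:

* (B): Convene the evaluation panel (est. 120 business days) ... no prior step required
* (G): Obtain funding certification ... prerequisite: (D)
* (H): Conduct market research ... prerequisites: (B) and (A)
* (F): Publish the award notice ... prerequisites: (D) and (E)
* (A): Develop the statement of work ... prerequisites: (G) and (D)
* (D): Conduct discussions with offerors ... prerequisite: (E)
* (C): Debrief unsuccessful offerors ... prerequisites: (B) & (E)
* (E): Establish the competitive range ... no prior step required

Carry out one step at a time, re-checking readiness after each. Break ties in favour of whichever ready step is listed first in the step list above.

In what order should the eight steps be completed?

Nothing is required for (B) and (E). (B) is listed earlier → (B) first.
That leaves (E) as the only ready step → (E).
(D) and (C) are both available; (D) is listed earlier → (D).
Now (G), (F) and (C) have their prerequisites met. (G) is listed earlier, so (G) next.
(A) now also ready, so the ready set is {(F), (A), (C)}; (F) is listed earlier → (F).
(A) and (C) are both available; (A) is listed earlier → (A).
(H) now also ready, so the ready set is {(H), (C)}; (H) is listed earlier → (H).
(C) is the only step now ready → (C).

(B), (E), (D), (G), (F), (A), (H), (C)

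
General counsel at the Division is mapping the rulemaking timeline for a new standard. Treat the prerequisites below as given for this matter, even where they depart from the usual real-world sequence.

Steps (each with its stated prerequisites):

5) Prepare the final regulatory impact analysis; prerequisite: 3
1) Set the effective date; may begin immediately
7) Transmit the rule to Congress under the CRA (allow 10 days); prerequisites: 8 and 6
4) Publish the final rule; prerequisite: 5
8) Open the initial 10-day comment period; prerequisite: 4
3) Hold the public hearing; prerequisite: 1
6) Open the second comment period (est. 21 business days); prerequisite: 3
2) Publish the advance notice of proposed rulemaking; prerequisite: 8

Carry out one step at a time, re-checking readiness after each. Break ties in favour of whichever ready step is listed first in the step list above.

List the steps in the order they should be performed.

1 3 5 4 8 6 7 2

Only 1 has no prerequisites, so it is first.
3 is the only step now ready → 3.
5 and 6 are both available; 5 is listed earlier → 5.
4 now also ready, so the ready set is {4, 6}; 4 is listed earlier → 4.
Ready: 8 and 6. 8 is listed earlier → 8.
Now 6 and 2 have their prerequisites met. 6 is listed earlier, so 6 next.
7 and 2 are both available; 7 is listed earlier → 7.
2 is the only step now ready → 2.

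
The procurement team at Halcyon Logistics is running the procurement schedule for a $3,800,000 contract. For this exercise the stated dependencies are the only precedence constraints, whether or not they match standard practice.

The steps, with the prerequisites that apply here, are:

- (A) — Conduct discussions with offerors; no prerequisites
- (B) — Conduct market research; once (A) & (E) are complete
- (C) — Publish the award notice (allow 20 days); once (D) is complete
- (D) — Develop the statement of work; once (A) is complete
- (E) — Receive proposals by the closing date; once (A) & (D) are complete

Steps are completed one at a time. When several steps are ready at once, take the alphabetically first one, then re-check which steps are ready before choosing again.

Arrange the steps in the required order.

(A) (D) (C) (E) (B)

(A) is the only step with nothing outstanding, so it goes first.
That leaves (D) as the only ready step → (D).
Now (C) and (E) have their prerequisites met. (C) has the earlier label, so (C) next.
(E) is the only step now ready → (E).
(B) needed (A) and (E), now all done → (B).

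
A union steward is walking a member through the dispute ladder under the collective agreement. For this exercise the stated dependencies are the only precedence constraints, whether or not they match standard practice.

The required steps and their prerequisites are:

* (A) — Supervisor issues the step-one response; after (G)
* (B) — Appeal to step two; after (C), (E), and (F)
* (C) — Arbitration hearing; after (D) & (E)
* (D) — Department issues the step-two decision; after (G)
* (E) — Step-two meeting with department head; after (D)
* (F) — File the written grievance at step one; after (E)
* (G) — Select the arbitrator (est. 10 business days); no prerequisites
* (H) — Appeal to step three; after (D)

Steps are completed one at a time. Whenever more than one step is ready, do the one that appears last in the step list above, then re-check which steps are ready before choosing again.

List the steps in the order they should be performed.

(G) is the only step with nothing outstanding, so it goes first.
(D) and (A) are both available; (D) is listed later → (D).
(H), (E) and (A) are all available; (H) is listed later → (H).
Ready: (E) and (A). (E) is listed later → (E).
(F) and (C) now also ready, so the ready set is {(F), (C), (A)}; (F) is listed later → (F).
Ready: (C) and (A). (C) is listed later → (C).
(B) and (A) are both available; (B) is listed later → (B).
That leaves (A) as the only ready step → (A).

(G) (D) (H) (E) (F) (C) (B) (A)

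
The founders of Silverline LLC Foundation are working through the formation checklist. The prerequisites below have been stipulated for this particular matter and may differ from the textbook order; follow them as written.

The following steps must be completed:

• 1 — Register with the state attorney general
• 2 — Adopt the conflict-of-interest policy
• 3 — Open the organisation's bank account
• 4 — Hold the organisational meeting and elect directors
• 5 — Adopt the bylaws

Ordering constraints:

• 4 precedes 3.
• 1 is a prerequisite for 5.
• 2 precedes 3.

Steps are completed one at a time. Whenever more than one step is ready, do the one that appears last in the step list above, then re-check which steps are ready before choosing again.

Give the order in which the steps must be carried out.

4, 2 and 1 have no prerequisites; 4 is listed later, so 4 is first.
Ready: 2 and 1. 2 is listed later → 2.
3 now also ready, so the ready set is {3, 1}; 3 is listed later → 3.
Next only 1 has its prerequisites met → 1.
5 is the only step now ready → 5.

4, 2, 3, 1, 5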